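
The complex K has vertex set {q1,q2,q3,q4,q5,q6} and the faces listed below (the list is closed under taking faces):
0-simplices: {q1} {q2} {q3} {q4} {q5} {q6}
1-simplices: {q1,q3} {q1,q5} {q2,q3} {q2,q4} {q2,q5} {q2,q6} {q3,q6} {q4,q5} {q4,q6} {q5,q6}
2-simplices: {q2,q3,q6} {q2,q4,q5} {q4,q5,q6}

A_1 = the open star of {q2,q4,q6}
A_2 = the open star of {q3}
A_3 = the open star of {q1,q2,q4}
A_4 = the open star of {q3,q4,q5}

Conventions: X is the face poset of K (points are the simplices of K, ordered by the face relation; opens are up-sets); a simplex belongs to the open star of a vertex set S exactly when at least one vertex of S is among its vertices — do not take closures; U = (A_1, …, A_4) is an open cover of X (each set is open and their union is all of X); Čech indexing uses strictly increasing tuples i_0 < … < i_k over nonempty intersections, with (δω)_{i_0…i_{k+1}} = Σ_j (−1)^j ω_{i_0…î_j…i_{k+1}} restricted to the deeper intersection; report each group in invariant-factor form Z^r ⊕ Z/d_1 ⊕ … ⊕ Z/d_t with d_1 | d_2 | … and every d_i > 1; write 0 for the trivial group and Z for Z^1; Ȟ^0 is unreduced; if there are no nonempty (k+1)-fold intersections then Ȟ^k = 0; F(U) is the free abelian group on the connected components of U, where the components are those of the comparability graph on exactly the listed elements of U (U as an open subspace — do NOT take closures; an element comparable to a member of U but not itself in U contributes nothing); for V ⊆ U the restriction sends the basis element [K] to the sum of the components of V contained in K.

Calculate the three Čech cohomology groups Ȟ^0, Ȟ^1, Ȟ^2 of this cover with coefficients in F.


cover nerve:
  A1={{q2},{q4},{q6},{q2,q3},{q2,q4},{q2,q5},{q2,q6},{q3,q6},{q4,q5},{q4,q6},{q5,q6},{q2,q3,q6},{q2,q4,q5},{q4,q5,q6}} A2={{q3},{q1,q3},{q2,q3},{q3,q6},{q2,q3,q6}} A3={{q1},{q2},{q4},{q1,q3},{q1,q5},{q2,q3},{q2,q4},{q2,q5},{q2,q6},{q4,q5},{q4,q6},{q2,q3,q6},{q2,q4,q5},{q4,q5,q6}} A4={{q3},{q4},{q5},{q1,q3},{q1,q5},{q2,q3},{q2,q4},{q2,q5},{q3,q6},{q4,q5},{q4,q6},{q5,q6},{q2,q3,q6},{q2,q4,q5},{q4,q5,q6}}
  A12={{q2,q3},{q3,q6},{q2,q3,q6}} A13={{q2},{q4},{q2,q3},{q2,q4},{q2,q5},{q2,q6},{q4,q5},{q4,q6},{q2,q3,q6},{q2,q4,q5},{q4,q5,q6}} A14={{q4},{q2,q3},{q2,q4},{q2,q5},{q3,q6},{q4,q5},{q4,q6},{q5,q6},{q2,q3,q6},{q2,q4,q5},{q4,q5,q6}} A23={{q1,q3},{q2,q3},{q2,q3,q6}} A24={{q3},{q1,q3},{q2,q3},{q3,q6},{q2,q3,q6}} A34={{q4},{q1,q3},{q1,q5},{q2,q3},{q2,q4},{q2,q5},{q4,q5},{q4,q6},{q2,q3,q6},{q2,q4,q5},{q4,q5,q6}}
  A123={{q2,q3},{q2,q3,q6}} A124={{q2,q3},{q3,q6},{q2,q3,q6}} A134={{q4},{q2,q3},{q2,q4},{q2,q5},{q4,q5},{q4,q6},{q2,q3,q6},{q2,q4,q5},{q4,q5,q6}} A234={{q1,q3},{q2,q3},{q2,q3,q6}}
  A1234={{q2,q3},{q2,q3,q6}}
components per intersection:
  A1: {{q2},{q4},{q6},{q2,q3},{q2,q4},{q2,q5},{q2,q6},{q3,q6},{q4,q5},{q4,q6},{q5,q6},{q2,q3,q6},{q2,q4,q5},{q4,q5,q6}}
  A2: {{q3},{q1,q3},{q2,q3},{q3,q6},{q2,q3,q6}}
  A3: {{q1},{q1,q3},{q1,q5}} {{q2},{q4},{q2,q3},{q2,q4},{q2,q5},{q2,q6},{q4,q5},{q4,q6},{q2,q3,q6},{q2,q4,q5},{q4,q5,q6}}
  A4: {{q3},{q1,q3},{q2,q3},{q3,q6},{q2,q3,q6}} {{q4},{q5},{q1,q5},{q2,q4},{q2,q5},{q4,q5},{q4,q6},{q5,q6},{q2,q4,q5},{q4,q5,q6}}
  A12: {{q2,q3},{q3,q6},{q2,q3,q6}}
  A13: {{q2},{q4},{q2,q3},{q2,q4},{q2,q5},{q2,q6},{q4,q5},{q4,q6},{q2,q3,q6},{q2,q4,q5},{q4,q5,q6}}
  A14: {{q4},{q2,q4},{q2,q5},{q4,q5},{q4,q6},{q5,q6},{q2,q4,q5},{q4,q5,q6}} {{q2,q3},{q3,q6},{q2,q3,q6}}
  A23: {{q1,q3}} {{q2,q3},{q2,q3,q6}}
  A24: {{q3},{q1,q3},{q2,q3},{q3,q6},{q2,q3,q6}}
  A34: {{q4},{q2,q4},{q2,q5},{q4,q5},{q4,q6},{q2,q4,q5},{q4,q5,q6}} {{q1,q3}} {{q1,q5}} {{q2,q3},{q2,q3,q6}}
  A123: {{q2,q3},{q2,q3,q6}}
  A124: {{q2,q3},{q3,q6},{q2,q3,q6}}
  A134: {{q4},{q2,q4},{q2,q5},{q4,q5},{q4,q6},{q2,q4,q5},{q4,q5,q6}} {{q2,q3},{q2,q3,q6}}
  A234: {{q1,q3}} {{q2,q3},{q2,q3,q6}}
  A1234: {{q2,q3},{q2,q3,q6}}
C dims 6,11,6,1; δ0: rk 5, SNF 1^5; δ1: rk 5, SNF 1^5; δ2: rk 1, SNF 1^1
Ȟ^0: (6−5)−0=1 ⇒ Z
Ȟ^1: (11−5)−5=1 ⇒ Z
Ȟ^2: (6−1)−5=0 ⇒ 0

Ȟ^0 = Z, Ȟ^1 = Z, Ȟ^2 = 0


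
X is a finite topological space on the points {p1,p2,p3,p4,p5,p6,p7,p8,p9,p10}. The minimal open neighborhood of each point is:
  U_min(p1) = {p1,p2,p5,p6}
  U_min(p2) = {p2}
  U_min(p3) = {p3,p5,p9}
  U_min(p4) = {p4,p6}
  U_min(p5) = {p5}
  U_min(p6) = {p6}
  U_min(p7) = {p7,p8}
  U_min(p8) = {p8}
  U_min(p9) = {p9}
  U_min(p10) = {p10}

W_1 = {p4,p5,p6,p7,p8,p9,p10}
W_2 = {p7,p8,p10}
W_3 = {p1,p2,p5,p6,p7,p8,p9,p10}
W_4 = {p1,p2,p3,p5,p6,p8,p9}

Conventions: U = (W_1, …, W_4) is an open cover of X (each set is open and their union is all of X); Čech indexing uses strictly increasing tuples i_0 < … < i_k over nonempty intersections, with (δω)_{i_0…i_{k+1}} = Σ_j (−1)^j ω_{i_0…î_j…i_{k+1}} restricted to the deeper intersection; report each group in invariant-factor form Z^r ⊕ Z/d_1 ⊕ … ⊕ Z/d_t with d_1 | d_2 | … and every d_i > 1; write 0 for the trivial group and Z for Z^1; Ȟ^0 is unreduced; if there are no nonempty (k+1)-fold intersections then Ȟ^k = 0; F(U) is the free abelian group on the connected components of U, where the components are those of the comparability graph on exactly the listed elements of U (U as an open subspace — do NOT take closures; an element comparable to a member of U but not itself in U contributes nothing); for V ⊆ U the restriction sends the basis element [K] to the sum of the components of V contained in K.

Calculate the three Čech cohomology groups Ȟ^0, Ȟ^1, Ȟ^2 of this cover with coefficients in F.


Ȟ^0(U;F) ≅ Z^3,  Ȟ^1(U;F) ≅ 0,  Ȟ^2(U;F) ≅ 0

nerve simplices:
  W12={p7,p8,p10} W13={p5,p6,p7,p8,p9,p10} W14={p5,p6,p8,p9} W23={p7,p8,p10} W24={p8} W34={p1,p2,p5,p6,p8,p9}
  W123={p7,p8,p10} W124={p8} W134={p5,p6,p8,p9} W234={p8}
  W1234={p8}
components per intersection:
  W1: {p4,p6} {p5} {p7,p8} {p9} {p10}
  W2: {p7,p8} {p10}
  W3: {p1,p2,p5,p6} {p7,p8} {p9} {p10}
  W4: {p1,p2,p3,p5,p6,p9} {p8}
  W12: {p7,p8} {p10}
  W13: {p5} {p6} {p7,p8} {p9} {p10}
  W14: {p5} {p6} {p8} {p9}
  W23: {p7,p8} {p10}
  W24: {p8}
  W34: {p1,p2,p5,p6} {p8} {p9}
  W123: {p7,p8} {p10}
  W124: {p8}
  W134: {p5} {p6} {p8} {p9}
  W234: {p8}
  W1234: {p8}
C dims 13,17,8,1; δ0: rk 10, SNF 1^10; δ1: rk 7, SNF 1^7; δ2: rk 1, SNF 1^1
degree 0: 13−10−0 = 3 → Ȟ^0 ≅ Z^3
degree 1: 17−7−10 = 0 → Ȟ^1 ≅ 0
degree 2: 8−1−7 = 0 → Ȟ^2 ≅ 0


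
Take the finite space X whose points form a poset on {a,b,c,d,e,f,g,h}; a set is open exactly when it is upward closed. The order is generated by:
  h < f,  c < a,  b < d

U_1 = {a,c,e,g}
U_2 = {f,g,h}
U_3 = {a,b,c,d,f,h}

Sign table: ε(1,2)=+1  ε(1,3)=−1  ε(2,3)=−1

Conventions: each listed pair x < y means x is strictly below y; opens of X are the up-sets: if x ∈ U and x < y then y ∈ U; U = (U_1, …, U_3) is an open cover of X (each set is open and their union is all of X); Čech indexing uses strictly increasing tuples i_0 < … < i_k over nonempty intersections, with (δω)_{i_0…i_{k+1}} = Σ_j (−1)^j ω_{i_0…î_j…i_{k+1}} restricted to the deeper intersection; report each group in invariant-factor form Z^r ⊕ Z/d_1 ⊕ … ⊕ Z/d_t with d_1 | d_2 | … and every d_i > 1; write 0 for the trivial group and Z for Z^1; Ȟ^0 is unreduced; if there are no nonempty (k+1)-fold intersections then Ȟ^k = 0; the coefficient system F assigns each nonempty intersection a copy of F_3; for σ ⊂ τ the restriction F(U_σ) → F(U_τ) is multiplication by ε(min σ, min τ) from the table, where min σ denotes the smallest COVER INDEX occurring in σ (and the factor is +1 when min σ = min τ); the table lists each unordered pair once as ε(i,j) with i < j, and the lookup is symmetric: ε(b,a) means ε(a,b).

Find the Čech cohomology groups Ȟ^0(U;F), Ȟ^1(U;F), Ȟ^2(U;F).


cover nerve:
  U12={g} U13={a,c} U23={f,h}
C dims 3,3; δ0: rk_F3 2
Ȟ^0: (3−2)−0=1 ⇒ Z/3
Ȟ^1: (3−0)−2=1 ⇒ Z/3
Ȟ^2: (0−0)−0=0 ⇒ 0

Ȟ^0 ≅ Z/3; Ȟ^1 ≅ Z/3; Ȟ^2 ≅ 0


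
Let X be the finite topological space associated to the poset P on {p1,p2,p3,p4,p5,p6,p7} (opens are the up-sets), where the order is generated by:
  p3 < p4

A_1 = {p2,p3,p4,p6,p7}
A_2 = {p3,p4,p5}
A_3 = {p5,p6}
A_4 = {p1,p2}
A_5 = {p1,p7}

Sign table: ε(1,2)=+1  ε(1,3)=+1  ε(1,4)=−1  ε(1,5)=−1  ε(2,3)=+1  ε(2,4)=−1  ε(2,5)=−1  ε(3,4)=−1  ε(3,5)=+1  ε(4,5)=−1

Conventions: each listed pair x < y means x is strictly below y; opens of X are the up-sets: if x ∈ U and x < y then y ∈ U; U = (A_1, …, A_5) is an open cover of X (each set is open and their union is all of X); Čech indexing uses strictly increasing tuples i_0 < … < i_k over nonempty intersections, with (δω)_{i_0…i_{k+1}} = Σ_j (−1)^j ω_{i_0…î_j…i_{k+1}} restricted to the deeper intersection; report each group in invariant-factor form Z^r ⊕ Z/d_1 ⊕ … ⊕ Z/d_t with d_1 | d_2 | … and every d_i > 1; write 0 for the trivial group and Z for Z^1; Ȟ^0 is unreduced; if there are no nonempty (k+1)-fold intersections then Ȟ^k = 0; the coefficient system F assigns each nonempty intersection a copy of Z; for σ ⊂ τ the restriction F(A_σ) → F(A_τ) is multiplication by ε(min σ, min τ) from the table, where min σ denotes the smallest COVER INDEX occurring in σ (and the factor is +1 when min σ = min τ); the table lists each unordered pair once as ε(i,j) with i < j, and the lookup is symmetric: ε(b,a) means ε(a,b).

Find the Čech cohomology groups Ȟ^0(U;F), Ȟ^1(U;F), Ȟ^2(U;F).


Ȟ^0(U;F) ≅ 0, Ȟ^1(U;F) ≅ Z ⊕ Z/2, Ȟ^2(U;F) ≅ 0

nonempty overlaps:
  A12={p3,p4} A13={p6} A14={p2} A15={p7} A23={p5} A45={p1}
C dims 5,6; δ0: rk 5, SNF 1^4·2
degree 0: 5−5−0 = 0 → Ȟ^0 ≅ 0
degree 1: 6−0−5 = 1 plus torsion [2] → Ȟ^1 ≅ Z ⊕ Z/2
degree 2: 0−0−0 = 0 → Ȟ^2 ≅ 0


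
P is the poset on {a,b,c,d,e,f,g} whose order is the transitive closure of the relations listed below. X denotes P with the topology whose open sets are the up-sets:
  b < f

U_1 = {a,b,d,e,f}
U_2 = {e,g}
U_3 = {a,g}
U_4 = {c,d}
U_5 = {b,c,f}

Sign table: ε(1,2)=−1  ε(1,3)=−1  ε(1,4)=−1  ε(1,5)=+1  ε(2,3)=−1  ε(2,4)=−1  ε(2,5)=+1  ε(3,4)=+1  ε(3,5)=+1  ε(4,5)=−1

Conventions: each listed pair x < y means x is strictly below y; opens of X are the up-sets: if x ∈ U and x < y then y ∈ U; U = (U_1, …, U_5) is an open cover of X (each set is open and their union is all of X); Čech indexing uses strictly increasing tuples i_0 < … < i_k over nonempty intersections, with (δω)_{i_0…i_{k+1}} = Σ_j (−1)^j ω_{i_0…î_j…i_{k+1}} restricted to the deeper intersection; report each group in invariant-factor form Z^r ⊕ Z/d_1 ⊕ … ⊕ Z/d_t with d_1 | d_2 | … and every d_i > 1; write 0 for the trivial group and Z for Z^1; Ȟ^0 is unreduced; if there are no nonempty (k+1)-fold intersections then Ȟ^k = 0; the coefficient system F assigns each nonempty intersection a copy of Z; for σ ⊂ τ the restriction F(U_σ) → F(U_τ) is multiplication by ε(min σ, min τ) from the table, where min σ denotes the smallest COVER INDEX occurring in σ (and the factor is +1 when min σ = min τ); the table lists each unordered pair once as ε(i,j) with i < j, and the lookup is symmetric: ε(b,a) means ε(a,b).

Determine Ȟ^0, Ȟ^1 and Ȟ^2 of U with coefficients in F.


cover nerve:
  U12={e} U13={a} U14={d} U15={b,f} U23={g} U45={c}
C dims 5,6; δ0: rk 5, SNF 1^4·2
Ȟ^0: (5−5)−0=0 ⇒ 0
Ȟ^1: (6−0)−5=1 plus torsion [2] ⇒ Z ⊕ Z/2
Ȟ^2: (0−0)−0=0 ⇒ 0

Ȟ^0 ≅ 0; Ȟ^1 ≅ Z ⊕ Z/2; Ȟ^2 ≅ 0


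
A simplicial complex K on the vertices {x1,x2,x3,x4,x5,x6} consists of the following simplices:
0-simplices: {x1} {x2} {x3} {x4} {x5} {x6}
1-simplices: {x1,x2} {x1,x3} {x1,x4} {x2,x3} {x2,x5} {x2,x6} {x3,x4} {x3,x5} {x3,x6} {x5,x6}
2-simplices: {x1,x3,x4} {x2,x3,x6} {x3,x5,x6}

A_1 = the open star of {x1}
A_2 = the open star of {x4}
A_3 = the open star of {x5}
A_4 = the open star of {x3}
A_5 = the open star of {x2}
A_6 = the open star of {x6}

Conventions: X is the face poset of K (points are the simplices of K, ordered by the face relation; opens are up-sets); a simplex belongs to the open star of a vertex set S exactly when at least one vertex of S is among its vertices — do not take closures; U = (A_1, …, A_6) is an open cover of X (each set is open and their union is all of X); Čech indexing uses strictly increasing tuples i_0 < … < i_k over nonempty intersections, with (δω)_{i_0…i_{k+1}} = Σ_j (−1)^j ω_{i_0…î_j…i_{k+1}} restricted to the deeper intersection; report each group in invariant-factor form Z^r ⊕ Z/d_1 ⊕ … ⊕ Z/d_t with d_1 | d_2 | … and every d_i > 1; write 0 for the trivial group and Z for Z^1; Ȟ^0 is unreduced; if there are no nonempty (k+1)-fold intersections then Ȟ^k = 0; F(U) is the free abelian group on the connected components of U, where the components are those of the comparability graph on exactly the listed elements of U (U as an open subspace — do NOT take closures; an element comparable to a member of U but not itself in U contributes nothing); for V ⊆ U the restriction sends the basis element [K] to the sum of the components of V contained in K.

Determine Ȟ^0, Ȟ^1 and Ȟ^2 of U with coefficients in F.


nerve simplices:
  A1={{x1},{x1,x2},{x1,x3},{x1,x4},{x1,x3,x4}} A2={{x4},{x1,x4},{x3,x4},{x1,x3,x4}} A3={{x5},{x2,x5},{x3,x5},{x5,x6},{x3,x5,x6}} A4={{x3},{x1,x3},{x2,x3},{x3,x4},{x3,x5},{x3,x6},{x1,x3,x4},{x2,x3,x6},{x3,x5,x6}} A5={{x2},{x1,x2},{x2,x3},{x2,x5},{x2,x6},{x2,x3,x6}} A6={{x6},{x2,x6},{x3,x6},{x5,x6},{x2,x3,x6},{x3,x5,x6}}
  A12={{x1,x4},{x1,x3,x4}} A14={{x1,x3},{x1,x3,x4}} A15={{x1,x2}} A24={{x3,x4},{x1,x3,x4}} A34={{x3,x5},{x3,x5,x6}} A35={{x2,x5}} A36={{x5,x6},{x3,x5,x6}} A45={{x2,x3},{x2,x3,x6}} A46={{x3,x6},{x2,x3,x6},{x3,x5,x6}} A56={{x2,x6},{x2,x3,x6}}
  A124={{x1,x3,x4}} A346={{x3,x5,x6}} A456={{x2,x3,x6}}
components per intersection:
  A1: {{x1},{x1,x2},{x1,x3},{x1,x4},{x1,x3,x4}}
  A2: {{x4},{x1,x4},{x3,x4},{x1,x3,x4}}
  A3: {{x5},{x2,x5},{x3,x5},{x5,x6},{x3,x5,x6}}
  A4: {{x3},{x1,x3},{x2,x3},{x3,x4},{x3,x5},{x3,x6},{x1,x3,x4},{x2,x3,x6},{x3,x5,x6}}
  A5: {{x2},{x1,x2},{x2,x3},{x2,x5},{x2,x6},{x2,x3,x6}}
  A6: {{x6},{x2,x6},{x3,x6},{x5,x6},{x2,x3,x6},{x3,x5,x6}}
  A12: {{x1,x4},{x1,x3,x4}}
  A14: {{x1,x3},{x1,x3,x4}}
  A15: {{x1,x2}}
  A24: {{x3,x4},{x1,x3,x4}}
  A34: {{x3,x5},{x3,x5,x6}}
  A35: {{x2,x5}}
  A36: {{x5,x6},{x3,x5,x6}}
  A45: {{x2,x3},{x2,x3,x6}}
  A46: {{x3,x6},{x2,x3,x6},{x3,x5,x6}}
  A56: {{x2,x6},{x2,x3,x6}}
  A124: {{x1,x3,x4}}
  A346: {{x3,x5,x6}}
  A456: {{x2,x3,x6}}
C dims 6,10,3; δ0: rk 5, SNF 1^5; δ1: rk 3, SNF 1^3
degree 0: 6−5−0 = 1 → Ȟ^0 ≅ Z
degree 1: 10−3−5 = 2 → Ȟ^1 ≅ Z^2
degree 2: 3−0−3 = 0 → Ȟ^2 ≅ 0

Ȟ^0 ≅ Z, Ȟ^1 ≅ Z^2, Ȟ^2 ≅ 0


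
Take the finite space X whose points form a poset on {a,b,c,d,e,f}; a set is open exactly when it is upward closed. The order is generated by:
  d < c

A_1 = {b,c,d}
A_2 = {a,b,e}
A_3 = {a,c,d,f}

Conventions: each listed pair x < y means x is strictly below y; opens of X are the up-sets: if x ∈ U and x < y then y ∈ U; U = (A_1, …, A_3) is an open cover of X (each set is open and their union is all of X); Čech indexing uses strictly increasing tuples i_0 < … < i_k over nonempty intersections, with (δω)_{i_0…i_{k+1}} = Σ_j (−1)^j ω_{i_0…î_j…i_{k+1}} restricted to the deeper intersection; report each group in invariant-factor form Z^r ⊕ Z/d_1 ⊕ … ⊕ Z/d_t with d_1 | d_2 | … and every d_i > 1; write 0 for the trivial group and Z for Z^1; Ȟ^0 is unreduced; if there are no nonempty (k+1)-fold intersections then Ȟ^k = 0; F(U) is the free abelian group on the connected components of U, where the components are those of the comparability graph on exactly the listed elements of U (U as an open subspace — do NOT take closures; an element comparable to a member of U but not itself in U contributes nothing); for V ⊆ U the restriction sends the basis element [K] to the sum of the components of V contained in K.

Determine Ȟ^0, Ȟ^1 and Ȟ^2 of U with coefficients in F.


nonempty overlaps:
  A12={b} A13={c,d} A23={a}
components per intersection:
  A1: {b} {c,d}
  A2: {a} {b} {e}
  A3: {a} {c,d} {f}
  A12: {b}
  A13: {c,d}
  A23: {a}
C dims 8,3; δ0: rk 3, SNF 1^3
degree 0: 8−3−0 = 5 → Ȟ^0 ≅ Z^5
degree 1: 3−0−3 = 0 → Ȟ^1 ≅ 0
degree 2: 0−0−0 = 0 → Ȟ^2 ≅ 0

Ȟ^0 = Z^5,  Ȟ^1 = 0,  Ȟ^2 = 0


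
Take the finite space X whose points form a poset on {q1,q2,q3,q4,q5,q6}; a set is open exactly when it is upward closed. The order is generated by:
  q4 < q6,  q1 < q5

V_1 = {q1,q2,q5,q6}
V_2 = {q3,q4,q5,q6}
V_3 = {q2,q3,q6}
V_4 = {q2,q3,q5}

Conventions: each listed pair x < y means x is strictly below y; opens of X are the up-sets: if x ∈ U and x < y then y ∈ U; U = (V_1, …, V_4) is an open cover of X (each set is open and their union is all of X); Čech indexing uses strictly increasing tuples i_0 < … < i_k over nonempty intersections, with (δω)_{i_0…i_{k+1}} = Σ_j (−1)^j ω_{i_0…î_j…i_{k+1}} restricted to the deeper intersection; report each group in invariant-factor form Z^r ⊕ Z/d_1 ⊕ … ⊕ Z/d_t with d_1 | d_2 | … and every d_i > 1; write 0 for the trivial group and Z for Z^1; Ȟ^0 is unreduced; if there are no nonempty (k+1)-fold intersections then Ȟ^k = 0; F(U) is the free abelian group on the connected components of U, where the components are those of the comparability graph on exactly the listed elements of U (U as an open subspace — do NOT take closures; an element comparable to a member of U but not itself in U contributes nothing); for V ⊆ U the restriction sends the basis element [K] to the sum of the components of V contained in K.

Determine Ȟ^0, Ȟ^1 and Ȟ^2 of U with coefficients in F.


nerve of the cover:
  V12={q5,q6} V13={q2,q6} V14={q2,q5} V23={q3,q6} V24={q3,q5} V34={q2,q3}
  V123={q6} V124={q5} V134={q2} V234={q3}
components per intersection:
  V1: {q1,q5} {q2} {q6}
  V2: {q3} {q4,q6} {q5}
  V3: {q2} {q3} {q6}
  V4: {q2} {q3} {q5}
  V12: {q5} {q6}
  V13: {q2} {q6}
  V14: {q2} {q5}
  V23: {q3} {q6}
  V24: {q3} {q5}
  V34: {q2} {q3}
  V123: {q6}
  V124: {q5}
  V134: {q2}
  V234: {q3}
C dims 12,12,4; δ0: rk 8, SNF 1^8; δ1: rk 4, SNF 1^4
Ȟ^0 = (12 − 8) − 0 = 4, so Ȟ^0 ≅ Z^4
Ȟ^1 = (12 − 4) − 8 = 0, so Ȟ^1 ≅ 0
Ȟ^2 = (4 − 0) − 4 = 0, so Ȟ^2 ≅ 0

Ȟ^0(U;F) ≅ Z^4, Ȟ^1(U;F) ≅ 0, Ȟ^2(U;F) ≅ 0


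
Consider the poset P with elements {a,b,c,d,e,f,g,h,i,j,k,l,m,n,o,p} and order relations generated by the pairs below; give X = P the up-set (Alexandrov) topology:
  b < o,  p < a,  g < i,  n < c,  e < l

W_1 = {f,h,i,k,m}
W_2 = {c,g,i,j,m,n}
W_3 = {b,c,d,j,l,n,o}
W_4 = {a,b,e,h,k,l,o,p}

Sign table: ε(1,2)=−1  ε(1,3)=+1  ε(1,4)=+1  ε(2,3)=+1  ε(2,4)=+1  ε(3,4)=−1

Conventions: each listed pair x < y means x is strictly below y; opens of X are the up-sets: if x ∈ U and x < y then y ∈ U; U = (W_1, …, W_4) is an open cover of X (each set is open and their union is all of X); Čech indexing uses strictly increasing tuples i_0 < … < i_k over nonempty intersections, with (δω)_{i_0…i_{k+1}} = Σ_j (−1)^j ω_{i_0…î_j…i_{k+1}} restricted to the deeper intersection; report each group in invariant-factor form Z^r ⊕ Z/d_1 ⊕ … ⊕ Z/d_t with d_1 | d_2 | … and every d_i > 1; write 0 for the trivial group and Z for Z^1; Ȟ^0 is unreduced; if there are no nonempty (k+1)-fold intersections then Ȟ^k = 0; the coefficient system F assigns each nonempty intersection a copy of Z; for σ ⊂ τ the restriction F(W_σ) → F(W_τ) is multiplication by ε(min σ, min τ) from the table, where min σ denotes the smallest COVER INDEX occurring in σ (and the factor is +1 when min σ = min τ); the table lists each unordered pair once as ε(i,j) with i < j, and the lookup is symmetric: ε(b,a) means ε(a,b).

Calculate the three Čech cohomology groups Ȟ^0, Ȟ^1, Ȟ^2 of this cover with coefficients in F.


Ȟ^0 = Z, Ȟ^1 = Z and Ȟ^2 = 0

nerve simplices:
  W12={i,m} W14={h,k} W23={c,j,n} W34={b,l,o}
C dims 4,4; δ0: rk 3, SNF 1^3
degree 0: 4−3−0 = 1 → Ȟ^0 ≅ Z
degree 1: 4−0−3 = 1 → Ȟ^1 ≅ Z
degree 2: 0−0−0 = 0 → Ȟ^2 ≅ 0


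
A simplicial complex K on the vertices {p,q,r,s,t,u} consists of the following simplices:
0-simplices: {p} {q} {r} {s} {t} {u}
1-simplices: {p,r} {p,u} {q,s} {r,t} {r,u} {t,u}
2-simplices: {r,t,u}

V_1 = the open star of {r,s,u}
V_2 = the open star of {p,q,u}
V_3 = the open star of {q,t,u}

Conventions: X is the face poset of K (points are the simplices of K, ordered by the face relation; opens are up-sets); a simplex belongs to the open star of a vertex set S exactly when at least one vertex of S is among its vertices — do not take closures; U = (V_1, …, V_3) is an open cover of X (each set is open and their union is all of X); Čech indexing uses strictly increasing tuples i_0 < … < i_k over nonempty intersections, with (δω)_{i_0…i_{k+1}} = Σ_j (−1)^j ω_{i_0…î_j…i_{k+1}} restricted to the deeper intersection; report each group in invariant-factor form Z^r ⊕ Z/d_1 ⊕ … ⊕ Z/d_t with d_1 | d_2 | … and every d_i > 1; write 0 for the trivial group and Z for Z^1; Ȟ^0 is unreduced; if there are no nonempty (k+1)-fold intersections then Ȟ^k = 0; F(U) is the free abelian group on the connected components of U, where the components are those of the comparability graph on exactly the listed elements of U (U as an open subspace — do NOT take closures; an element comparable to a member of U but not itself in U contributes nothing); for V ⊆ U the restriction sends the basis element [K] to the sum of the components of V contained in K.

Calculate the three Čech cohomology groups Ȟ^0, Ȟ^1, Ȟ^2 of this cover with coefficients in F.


Ȟ^0 ≅ Z^2; Ȟ^1 ≅ Z; Ȟ^2 ≅ 0

nonempty overlaps:
  V1={{r},{s},{u},{p,r},{p,u},{q,s},{r,t},{r,u},{t,u},{r,t,u}} V2={{p},{q},{u},{p,r},{p,u},{q,s},{r,u},{t,u},{r,t,u}} V3={{q},{t},{u},{p,u},{q,s},{r,t},{r,u},{t,u},{r,t,u}}
  V12={{u},{p,r},{p,u},{q,s},{r,u},{t,u},{r,t,u}} V13={{u},{p,u},{q,s},{r,t},{r,u},{t,u},{r,t,u}} V23={{q},{u},{p,u},{q,s},{r,u},{t,u},{r,t,u}}
  V123={{u},{p,u},{q,s},{r,u},{t,u},{r,t,u}}
components per intersection:
  V1: {{r},{u},{p,r},{p,u},{r,t},{r,u},{t,u},{r,t,u}} {{s},{q,s}}
  V2: {{p},{u},{p,r},{p,u},{r,u},{t,u},{r,t,u}} {{q},{q,s}}
  V3: {{q},{q,s}} {{t},{u},{p,u},{r,t},{r,u},{t,u},{r,t,u}}
  V12: {{u},{p,u},{r,u},{t,u},{r,t,u}} {{p,r}} {{q,s}}
  V13: {{u},{p,u},{r,t},{r,u},{t,u},{r,t,u}} {{q,s}}
  V23: {{q},{q,s}} {{u},{p,u},{r,u},{t,u},{r,t,u}}
  V123: {{u},{p,u},{r,u},{t,u},{r,t,u}} {{q,s}}
C dims 6,7,2; δ0: rk 4, SNF 1^4; δ1: rk 2, SNF 1^2
degree 0: 6−4−0 = 2 → Ȟ^0 ≅ Z^2
degree 1: 7−2−4 = 1 → Ȟ^1 ≅ Z
degree 2: 2−0−2 = 0 → Ȟ^2 ≅ 0


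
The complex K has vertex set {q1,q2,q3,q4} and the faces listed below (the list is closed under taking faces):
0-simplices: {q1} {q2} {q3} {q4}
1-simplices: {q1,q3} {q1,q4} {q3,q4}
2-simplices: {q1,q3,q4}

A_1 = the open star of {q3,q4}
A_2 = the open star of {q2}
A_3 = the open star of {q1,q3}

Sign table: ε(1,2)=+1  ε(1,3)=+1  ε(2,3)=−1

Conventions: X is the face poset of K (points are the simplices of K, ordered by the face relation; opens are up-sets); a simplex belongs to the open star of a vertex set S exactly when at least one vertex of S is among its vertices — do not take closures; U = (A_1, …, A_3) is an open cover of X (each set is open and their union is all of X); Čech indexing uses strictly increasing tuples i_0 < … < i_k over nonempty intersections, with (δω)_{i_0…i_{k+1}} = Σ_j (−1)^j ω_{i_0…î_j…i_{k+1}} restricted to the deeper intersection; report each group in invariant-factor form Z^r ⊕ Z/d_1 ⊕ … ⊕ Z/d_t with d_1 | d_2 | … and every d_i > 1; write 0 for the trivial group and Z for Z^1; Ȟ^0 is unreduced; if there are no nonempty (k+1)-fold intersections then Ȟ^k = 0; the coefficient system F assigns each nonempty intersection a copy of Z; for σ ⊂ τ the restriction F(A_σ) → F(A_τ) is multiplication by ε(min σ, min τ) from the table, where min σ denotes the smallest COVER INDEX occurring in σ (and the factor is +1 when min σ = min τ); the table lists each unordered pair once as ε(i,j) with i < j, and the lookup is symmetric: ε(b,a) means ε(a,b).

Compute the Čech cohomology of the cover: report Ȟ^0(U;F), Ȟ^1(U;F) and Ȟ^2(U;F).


cover nerve:
  A1={{q3},{q4},{q1,q3},{q1,q4},{q3,q4},{q1,q3,q4}} A2={{q2}} A3={{q1},{q3},{q1,q3},{q1,q4},{q3,q4},{q1,q3,q4}}
  A13={{q3},{q1,q3},{q1,q4},{q3,q4},{q1,q3,q4}}
C dims 3,1; δ0: rk 1, SNF 1^1
Ȟ^0: (3−1)−0=2 ⇒ Z^2
Ȟ^1: (1−0)−1=0 ⇒ 0
Ȟ^2: (0−0)−0=0 ⇒ 0

Ȟ^0 ≅ Z^2, Ȟ^1 ≅ 0, Ȟ^2 ≅ 0


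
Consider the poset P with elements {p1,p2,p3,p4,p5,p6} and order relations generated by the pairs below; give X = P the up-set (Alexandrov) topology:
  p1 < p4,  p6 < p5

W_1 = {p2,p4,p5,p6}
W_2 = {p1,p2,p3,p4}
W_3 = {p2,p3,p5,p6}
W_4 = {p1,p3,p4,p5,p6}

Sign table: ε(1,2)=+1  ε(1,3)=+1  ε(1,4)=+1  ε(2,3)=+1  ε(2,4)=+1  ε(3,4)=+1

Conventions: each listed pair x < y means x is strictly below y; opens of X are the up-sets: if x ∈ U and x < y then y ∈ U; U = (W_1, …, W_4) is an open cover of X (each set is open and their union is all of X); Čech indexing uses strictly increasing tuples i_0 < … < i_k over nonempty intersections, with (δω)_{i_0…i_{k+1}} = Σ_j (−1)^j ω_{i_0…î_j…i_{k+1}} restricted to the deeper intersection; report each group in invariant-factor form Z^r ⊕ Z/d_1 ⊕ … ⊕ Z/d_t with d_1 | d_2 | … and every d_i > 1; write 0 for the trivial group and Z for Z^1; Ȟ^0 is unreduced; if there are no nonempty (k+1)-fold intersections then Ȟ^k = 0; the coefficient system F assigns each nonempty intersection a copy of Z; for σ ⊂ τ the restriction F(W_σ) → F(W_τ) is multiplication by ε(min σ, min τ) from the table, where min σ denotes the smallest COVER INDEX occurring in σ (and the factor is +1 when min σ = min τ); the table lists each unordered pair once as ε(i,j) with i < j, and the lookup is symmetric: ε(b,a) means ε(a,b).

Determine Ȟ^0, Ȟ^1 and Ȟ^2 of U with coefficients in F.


Ȟ^0(U;F) ≅ Z, Ȟ^1(U;F) ≅ 0, Ȟ^2(U;F) ≅ Z

cover nerve:
  W12={p2,p4} W13={p2,p5,p6} W14={p4,p5,p6} W23={p2,p3} W24={p1,p3,p4} W34={p3,p5,p6}
  W123={p2} W124={p4} W134={p5,p6} W234={p3}
C dims 4,6,4; δ0: rk 3, SNF 1^3; δ1: rk 3, SNF 1^3
Ȟ^0: (4−3)−0=1 ⇒ Z
Ȟ^1: (6−3)−3=0 ⇒ 0
Ȟ^2: (4−0)−3=1 ⇒ Z


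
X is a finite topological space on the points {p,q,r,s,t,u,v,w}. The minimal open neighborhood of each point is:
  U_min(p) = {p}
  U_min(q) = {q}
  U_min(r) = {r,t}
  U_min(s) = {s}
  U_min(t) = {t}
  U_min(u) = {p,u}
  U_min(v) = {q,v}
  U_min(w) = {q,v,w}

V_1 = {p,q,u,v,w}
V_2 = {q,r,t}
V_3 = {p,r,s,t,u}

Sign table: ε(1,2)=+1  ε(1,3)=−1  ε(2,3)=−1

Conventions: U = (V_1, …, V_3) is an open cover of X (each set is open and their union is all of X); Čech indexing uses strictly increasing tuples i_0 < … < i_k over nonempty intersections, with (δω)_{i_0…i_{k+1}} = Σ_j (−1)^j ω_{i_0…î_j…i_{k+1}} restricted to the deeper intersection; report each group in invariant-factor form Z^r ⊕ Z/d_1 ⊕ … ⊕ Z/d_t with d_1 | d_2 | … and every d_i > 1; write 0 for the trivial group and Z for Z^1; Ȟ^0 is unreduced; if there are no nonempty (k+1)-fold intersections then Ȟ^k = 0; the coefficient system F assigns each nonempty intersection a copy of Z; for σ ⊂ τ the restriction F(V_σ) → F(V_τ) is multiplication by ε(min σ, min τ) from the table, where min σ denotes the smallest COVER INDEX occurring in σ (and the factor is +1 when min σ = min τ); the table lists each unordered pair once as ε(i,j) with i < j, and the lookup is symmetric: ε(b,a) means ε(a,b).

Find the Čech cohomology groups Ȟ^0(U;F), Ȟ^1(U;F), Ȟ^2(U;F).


Ȟ^0 ≅ Z,  Ȟ^1 ≅ Z,  Ȟ^2 ≅ 0

intersection data:
  V12={q} V13={p,u} V23={r,t}
C dims 3,3; δ0: rk 2, SNF 1^2
Ȟ^0 = (3 − 2) − 0 = 1, so Ȟ^0 ≅ Z
Ȟ^1 = (3 − 0) − 2 = 1, so Ȟ^1 ≅ Z
Ȟ^2 = (0 − 0) − 0 = 0, so Ȟ^2 ≅ 0


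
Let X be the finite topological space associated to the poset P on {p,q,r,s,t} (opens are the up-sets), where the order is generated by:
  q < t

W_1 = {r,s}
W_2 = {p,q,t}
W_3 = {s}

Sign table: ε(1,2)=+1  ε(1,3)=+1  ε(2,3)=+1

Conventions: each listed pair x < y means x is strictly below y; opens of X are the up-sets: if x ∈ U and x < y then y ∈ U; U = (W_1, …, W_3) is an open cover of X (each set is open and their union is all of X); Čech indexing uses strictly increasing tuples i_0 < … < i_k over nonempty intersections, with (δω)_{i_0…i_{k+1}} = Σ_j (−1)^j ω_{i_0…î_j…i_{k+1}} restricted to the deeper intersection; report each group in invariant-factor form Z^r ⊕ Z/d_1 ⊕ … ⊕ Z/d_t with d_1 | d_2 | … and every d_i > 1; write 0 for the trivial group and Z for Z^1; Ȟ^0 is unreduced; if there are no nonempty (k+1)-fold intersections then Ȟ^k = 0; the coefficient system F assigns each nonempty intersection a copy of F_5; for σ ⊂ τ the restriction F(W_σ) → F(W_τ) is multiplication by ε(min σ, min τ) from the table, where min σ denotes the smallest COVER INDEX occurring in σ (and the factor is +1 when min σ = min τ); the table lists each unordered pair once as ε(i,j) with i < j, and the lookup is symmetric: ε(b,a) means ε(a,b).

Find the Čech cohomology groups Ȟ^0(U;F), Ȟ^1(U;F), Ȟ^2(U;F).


Ȟ^0 ≅ Z/5 ⊕ Z/5,  Ȟ^1 ≅ 0,  Ȟ^2 ≅ 0

nonempty intersections:
  W13={s}
C dims 3,1; δ0: rk_F5 1
Ȟ^0: (3−1)−0=2 ⇒ Z/5 ⊕ Z/5
Ȟ^1: (1−0)−1=0 ⇒ 0
Ȟ^2: (0−0)−0=0 ⇒ 0


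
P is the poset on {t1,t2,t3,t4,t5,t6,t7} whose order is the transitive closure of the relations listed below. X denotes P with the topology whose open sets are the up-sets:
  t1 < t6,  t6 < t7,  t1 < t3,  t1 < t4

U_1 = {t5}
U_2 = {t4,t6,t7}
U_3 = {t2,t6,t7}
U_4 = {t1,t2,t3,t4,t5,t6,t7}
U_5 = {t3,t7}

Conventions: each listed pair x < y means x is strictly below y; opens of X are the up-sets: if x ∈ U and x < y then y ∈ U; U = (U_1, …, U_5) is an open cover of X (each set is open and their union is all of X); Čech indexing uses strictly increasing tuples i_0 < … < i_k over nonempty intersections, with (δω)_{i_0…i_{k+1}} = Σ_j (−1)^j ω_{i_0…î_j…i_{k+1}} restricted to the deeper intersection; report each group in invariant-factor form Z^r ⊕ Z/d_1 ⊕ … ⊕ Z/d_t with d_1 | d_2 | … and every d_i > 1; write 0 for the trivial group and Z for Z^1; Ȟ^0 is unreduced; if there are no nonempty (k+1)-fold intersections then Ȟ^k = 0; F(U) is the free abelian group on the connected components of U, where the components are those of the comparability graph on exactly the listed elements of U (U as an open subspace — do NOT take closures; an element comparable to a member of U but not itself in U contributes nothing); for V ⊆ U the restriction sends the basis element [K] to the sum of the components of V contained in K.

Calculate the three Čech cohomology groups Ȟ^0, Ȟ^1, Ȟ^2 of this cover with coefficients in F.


Ȟ^0 = Z^3; Ȟ^1 = 0; Ȟ^2 = 0

nerve simplices:
  U14={t5} U23={t6,t7} U24={t4,t6,t7} U25={t7} U34={t2,t6,t7} U35={t7} U45={t3,t7}
  U234={t6,t7} U235={t7} U245={t7} U345={t7}
  U2345={t7}
components per intersection:
  U1: {t5}
  U2: {t4} {t6,t7}
  U3: {t2} {t6,t7}
  U4: {t1,t3,t4,t6,t7} {t2} {t5}
  U5: {t3} {t7}
  U14: {t5}
  U23: {t6,t7}
  U24: {t4} {t6,t7}
  U25: {t7}
  U34: {t2} {t6,t7}
  U35: {t7}
  U45: {t3} {t7}
  U234: {t6,t7}
  U235: {t7}
  U245: {t7}
  U345: {t7}
  U2345: {t7}
C dims 10,10,4,1; δ0: rk 7, SNF 1^7; δ1: rk 3, SNF 1^3; δ2: rk 1, SNF 1^1
degree 0: 10−7−0 = 3 → Ȟ^0 ≅ Z^3
degree 1: 10−3−7 = 0 → Ȟ^1 ≅ 0
degree 2: 4−1−3 = 0 → Ȟ^2 ≅ 0


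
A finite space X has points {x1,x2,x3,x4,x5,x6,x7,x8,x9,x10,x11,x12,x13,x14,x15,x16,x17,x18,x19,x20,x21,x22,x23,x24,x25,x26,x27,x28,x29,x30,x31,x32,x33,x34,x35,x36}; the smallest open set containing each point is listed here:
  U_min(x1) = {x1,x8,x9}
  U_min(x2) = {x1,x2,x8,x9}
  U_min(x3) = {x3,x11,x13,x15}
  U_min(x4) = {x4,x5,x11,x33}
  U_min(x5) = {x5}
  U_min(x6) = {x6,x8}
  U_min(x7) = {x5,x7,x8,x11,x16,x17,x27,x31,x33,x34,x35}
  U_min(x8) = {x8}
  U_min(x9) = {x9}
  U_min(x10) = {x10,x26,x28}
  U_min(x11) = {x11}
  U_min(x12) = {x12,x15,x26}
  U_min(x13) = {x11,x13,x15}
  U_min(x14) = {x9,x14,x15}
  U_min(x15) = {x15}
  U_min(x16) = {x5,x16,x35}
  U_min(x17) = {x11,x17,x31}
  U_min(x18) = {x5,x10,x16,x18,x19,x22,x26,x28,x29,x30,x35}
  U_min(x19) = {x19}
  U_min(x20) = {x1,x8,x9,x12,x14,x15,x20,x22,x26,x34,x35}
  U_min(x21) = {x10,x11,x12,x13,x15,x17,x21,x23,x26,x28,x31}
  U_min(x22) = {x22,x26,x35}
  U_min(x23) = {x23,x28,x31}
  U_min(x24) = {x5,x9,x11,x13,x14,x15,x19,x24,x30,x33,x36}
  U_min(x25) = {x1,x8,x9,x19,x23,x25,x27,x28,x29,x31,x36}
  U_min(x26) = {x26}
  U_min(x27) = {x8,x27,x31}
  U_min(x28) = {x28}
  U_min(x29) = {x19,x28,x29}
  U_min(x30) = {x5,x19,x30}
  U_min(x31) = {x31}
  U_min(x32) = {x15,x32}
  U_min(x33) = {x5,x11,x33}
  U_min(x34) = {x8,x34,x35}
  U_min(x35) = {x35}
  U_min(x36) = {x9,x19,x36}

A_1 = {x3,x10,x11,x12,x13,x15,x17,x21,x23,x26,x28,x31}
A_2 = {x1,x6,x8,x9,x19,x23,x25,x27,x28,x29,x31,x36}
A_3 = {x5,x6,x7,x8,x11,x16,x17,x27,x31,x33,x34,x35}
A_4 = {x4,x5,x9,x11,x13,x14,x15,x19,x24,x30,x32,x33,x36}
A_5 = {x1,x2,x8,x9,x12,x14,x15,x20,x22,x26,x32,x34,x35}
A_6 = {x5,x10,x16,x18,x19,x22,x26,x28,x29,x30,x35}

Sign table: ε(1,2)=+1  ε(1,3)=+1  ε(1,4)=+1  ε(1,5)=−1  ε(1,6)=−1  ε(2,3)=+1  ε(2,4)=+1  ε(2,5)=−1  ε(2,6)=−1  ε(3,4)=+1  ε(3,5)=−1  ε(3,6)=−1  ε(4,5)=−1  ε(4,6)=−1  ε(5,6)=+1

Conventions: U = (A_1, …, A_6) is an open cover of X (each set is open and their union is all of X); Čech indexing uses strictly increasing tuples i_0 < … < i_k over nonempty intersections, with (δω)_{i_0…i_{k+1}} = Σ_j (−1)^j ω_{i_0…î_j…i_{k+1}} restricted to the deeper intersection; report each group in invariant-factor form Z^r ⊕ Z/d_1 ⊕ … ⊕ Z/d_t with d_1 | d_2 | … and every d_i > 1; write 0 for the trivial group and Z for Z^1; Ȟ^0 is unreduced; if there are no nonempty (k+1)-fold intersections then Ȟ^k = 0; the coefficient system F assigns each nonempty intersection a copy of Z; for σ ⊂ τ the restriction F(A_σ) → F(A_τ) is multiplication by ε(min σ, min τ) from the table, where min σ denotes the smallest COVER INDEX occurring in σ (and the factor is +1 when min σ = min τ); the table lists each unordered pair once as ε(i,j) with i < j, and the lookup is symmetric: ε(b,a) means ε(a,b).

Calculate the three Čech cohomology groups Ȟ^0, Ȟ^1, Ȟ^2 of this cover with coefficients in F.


Ȟ^0 ≅ Z; Ȟ^1 ≅ 0; Ȟ^2 ≅ Z/2

intersection data:
  A12={x23,x28,x31} A13={x11,x17,x31} A14={x11,x13,x15} A15={x12,x15,x26} A16={x10,x26,x28} A23={x6,x8,x27,x31} A24={x9,x19,x36} A25={x1,x8,x9} A26={x19,x28,x29} A34={x5,x11,x33} A35={x8,x34,x35} A36={x5,x16,x35} A45={x9,x14,x15,x32} A46={x5,x19,x30} A56={x22,x26,x35}
  A123={x31} A126={x28} A134={x11} A145={x15} A156={x26} A235={x8} A245={x9} A246={x19} A346={x5} A356={x35}
C dims 6,15,10; δ0: rk 5, SNF 1^5; δ1: rk 10, SNF 1^9·2
Ȟ^0 = (6 − 5) − 0 = 1, so Ȟ^0 ≅ Z
Ȟ^1 = (15 − 10) − 5 = 0, so Ȟ^1 ≅ 0
Ȟ^2 = (10 − 0) − 10 = 0 plus torsion [2], so Ȟ^2 ≅ Z/2


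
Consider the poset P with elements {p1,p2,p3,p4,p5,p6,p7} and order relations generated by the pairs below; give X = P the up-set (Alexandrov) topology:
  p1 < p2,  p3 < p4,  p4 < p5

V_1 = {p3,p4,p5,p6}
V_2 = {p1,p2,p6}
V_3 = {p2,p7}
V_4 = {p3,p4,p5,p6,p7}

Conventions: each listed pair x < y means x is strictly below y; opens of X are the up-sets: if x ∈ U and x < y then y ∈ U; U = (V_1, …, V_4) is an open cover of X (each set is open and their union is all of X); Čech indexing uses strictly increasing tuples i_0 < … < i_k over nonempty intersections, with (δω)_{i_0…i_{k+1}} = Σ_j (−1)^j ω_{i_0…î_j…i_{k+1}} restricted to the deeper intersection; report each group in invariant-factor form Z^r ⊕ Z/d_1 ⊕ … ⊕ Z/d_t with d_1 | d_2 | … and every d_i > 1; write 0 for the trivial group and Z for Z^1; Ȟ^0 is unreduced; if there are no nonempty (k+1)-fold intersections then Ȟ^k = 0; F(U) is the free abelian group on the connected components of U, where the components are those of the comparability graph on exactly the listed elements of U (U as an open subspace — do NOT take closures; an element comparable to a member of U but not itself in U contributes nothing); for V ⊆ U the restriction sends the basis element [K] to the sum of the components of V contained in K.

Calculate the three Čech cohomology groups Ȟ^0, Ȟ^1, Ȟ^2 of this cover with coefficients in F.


nerve simplices:
  V12={p6} V14={p3,p4,p5,p6} V23={p2} V24={p6} V34={p7}
  V124={p6}
components per intersection:
  V1: {p3,p4,p5} {p6}
  V2: {p1,p2} {p6}
  V3: {p2} {p7}
  V4: {p3,p4,p5} {p6} {p7}
  V12: {p6}
  V14: {p3,p4,p5} {p6}
  V23: {p2}
  V24: {p6}
  V34: {p7}
  V124: {p6}
C dims 9,6,1; δ0: rk 5, SNF 1^5; δ1: rk 1, SNF 1^1
degree 0: 9−5−0 = 4 → Ȟ^0 ≅ Z^4
degree 1: 6−1−5 = 0 → Ȟ^1 ≅ 0
degree 2: 1−0−1 = 0 → Ȟ^2 ≅ 0

Ȟ^0 = Z^4, Ȟ^1 = 0, Ȟ^2 = 0


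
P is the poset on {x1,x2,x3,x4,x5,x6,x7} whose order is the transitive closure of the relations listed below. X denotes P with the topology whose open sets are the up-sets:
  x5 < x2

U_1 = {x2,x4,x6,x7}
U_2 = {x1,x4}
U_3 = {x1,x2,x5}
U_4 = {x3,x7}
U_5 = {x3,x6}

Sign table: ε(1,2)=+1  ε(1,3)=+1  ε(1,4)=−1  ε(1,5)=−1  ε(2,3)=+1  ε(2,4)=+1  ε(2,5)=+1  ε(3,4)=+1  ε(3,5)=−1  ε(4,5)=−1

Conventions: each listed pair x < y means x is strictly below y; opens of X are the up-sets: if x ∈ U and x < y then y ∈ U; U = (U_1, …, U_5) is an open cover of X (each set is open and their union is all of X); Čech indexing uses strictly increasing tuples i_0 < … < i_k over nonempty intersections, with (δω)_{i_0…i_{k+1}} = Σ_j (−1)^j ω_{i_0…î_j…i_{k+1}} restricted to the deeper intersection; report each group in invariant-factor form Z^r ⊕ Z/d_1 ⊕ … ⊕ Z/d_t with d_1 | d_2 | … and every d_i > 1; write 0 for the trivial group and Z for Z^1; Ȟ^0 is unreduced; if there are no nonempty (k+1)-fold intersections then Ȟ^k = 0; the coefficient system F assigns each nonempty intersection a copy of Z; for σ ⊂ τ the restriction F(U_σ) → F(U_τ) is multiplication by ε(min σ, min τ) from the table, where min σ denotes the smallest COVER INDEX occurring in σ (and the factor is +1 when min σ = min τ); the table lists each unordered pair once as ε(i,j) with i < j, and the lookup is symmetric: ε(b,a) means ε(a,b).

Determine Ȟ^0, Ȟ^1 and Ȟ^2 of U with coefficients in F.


Ȟ^0(U;F) ≅ 0; Ȟ^1(U;F) ≅ Z ⊕ Z/2; Ȟ^2(U;F) ≅ 0

nerve of the cover:
  U12={x4} U13={x2} U14={x7} U15={x6} U23={x1} U45={x3}
C dims 5,6; δ0: rk 5, SNF 1^4·2
Ȟ^0 = (5 − 5) − 0 = 0, so Ȟ^0 ≅ 0
Ȟ^1 = (6 − 0) − 5 = 1 plus torsion [2], so Ȟ^1 ≅ Z ⊕ Z/2
Ȟ^2 = (0 − 0) − 0 = 0, so Ȟ^2 ≅ 0


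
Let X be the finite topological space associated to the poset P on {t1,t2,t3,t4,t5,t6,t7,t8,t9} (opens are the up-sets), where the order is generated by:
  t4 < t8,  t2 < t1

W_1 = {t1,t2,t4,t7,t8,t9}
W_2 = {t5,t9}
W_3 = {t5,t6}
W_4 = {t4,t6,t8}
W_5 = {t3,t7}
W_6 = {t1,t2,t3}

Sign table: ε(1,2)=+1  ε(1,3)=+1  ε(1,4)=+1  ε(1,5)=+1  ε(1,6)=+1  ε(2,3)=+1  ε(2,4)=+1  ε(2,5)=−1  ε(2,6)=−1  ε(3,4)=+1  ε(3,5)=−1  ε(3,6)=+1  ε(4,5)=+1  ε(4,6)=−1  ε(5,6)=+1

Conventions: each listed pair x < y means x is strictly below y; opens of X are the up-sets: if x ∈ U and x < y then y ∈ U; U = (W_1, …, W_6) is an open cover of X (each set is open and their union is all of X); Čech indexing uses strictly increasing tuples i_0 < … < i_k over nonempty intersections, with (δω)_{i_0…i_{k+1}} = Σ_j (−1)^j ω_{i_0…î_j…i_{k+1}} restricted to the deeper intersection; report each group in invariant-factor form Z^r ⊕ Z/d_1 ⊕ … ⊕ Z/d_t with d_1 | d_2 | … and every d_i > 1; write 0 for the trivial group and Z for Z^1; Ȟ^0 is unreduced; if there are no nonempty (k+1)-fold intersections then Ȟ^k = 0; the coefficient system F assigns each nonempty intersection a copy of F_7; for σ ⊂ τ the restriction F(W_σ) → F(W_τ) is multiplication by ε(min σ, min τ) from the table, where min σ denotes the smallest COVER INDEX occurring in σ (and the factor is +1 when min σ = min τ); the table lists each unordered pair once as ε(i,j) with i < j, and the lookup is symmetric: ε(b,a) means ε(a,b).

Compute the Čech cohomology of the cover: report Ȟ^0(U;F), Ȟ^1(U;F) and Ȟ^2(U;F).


cover nerve:
  W12={t9} W14={t4,t8} W15={t7} W16={t1,t2} W23={t5} W34={t6} W56={t3}
C dims 6,7; δ0: rk_F7 5
Ȟ^0: (6−5)−0=1 ⇒ Z/7
Ȟ^1: (7−0)−5=2 ⇒ Z/7 ⊕ Z/7
Ȟ^2: (0−0)−0=0 ⇒ 0

Ȟ^0 = Z/7,  Ȟ^1 = Z/7 ⊕ Z/7,  Ȟ^2 = 0
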